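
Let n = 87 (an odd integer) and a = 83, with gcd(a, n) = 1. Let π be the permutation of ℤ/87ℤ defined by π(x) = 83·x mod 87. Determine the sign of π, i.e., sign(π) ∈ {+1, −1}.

-1

Start at x=23: 23 → 82 → 20 → 7 → 59 → 25 → 74 → … (one orbit).
Cycle lengths of π_83 on ℤ/87ℤ: [14, 14, 14, 14, 7, 7, 7, 7, 2, 1]; 10 cycles in total.
sign(π) = (−1)^{n − #cycles} = (−1)^{87−10} = (−1)^77 = -1.
The Jacobi symbol (83|87) = -1 (Zolotarev) agrees.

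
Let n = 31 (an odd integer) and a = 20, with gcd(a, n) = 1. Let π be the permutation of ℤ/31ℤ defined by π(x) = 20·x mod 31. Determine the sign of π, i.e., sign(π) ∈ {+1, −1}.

+1

Start at x=19: 19 → 8 → 5 → 7 → 16 → 10 → 14 → … (one orbit).
3 cycles of lengths [15, 15, 1].
Σ(ℓ_i−1) = 31−3 = 28; sign = (−1)^28 = +1.
Via Zolotarev, sign(π_{20}) = (20|31) = +1.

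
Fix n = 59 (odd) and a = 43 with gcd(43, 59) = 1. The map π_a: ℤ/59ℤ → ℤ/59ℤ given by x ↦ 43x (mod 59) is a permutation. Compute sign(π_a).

Trace 14: π^k(14) = [14, 12, 44, 4, 54, 21, 18] for k=0..6.
The orbit structure of x ↦ 43x mod 59: 2 orbits of sizes [58, 1].
n − c = 59 − 2 = 57; sign = (−1)^57 = -1.
The Jacobi symbol (43|59) = -1 (Zolotarev) agrees.

-1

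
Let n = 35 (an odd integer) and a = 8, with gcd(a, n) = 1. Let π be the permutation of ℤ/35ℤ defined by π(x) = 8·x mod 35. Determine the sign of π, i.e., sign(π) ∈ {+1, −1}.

Start at x=22: 22 → 1 → 8 → 29 → 22 (one orbit).
The orbit structure of x ↦ 8x mod 35: 14 orbits of sizes [4, 4, 4, 4, 4, 4, 4, 1, 1, 1, 1, 1, 1, 1].
14 cycles on 35: each ℓ→(−1)^(ℓ−1), product (−1)^21 = -1.
Via Zolotarev, sign(π_{8}) = (8|35) = -1.

-1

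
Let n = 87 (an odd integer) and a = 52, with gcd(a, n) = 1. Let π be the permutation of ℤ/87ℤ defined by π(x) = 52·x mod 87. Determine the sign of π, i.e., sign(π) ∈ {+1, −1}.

Trace 82: π^k(82) = [82, 1, 52, 7, 16, 49, 25] for k=0..6.
The orbit structure of x ↦ 52x mod 87: 15 orbits of sizes [7, 7, 7, 7, 7, 7, 7, 7, 7, 7, 7, 7, 1, 1, 1].
Σ(ℓ_i−1) = 87−15 = 72; sign = (−1)^72 = +1.
Zolotarev: (52|87) = +1, matching the cycle-count sign.

+1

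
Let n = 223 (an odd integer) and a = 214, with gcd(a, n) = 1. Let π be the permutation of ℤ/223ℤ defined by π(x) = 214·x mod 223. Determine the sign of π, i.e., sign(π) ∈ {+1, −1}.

Start at x=133: 133 → 141 → 69 → 48 → 14 → 97 → 19 → … (one orbit).
π_214 has 2 disjoint cycles with lengths [222, 1] on {0,…,222}.
With 2 cycles on 223 points, sign = (−1)^{223−2} = -1.

-1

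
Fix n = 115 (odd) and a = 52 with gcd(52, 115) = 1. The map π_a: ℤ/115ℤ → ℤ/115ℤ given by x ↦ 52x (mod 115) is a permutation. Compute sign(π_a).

-1

Trace 3: π^k(3) = [3, 41, 62, 4, 93, 6, 82] for k=0..6.
Cycle type of π: 44×2 + 11×2 + 4 + 1; total 6 cycles.
6 cycles on 115: each ℓ→(−1)^(ℓ−1), product (−1)^109 = -1.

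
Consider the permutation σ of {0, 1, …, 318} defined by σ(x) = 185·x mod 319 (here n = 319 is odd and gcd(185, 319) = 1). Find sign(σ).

Orbit of 302 under x↦185x: [302, 45, 31, 312, 300, 313, 166]… (length divides ord_319(185)).
The orbit structure of x ↦ 185x mod 319: 6 orbits of sizes [140, 140, 28, 5, 5, 1].
sign(π) = (−1)^{n − #cycles} = (−1)^{319−6} = (−1)^313 = -1.
(185|319)_J = -1 (Zolotarev's lemma cross-check).

-1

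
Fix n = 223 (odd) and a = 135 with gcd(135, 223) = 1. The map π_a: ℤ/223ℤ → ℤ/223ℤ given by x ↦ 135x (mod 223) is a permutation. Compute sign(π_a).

+1

Start at x=200: 200 → 17 → 65 → 78 → 49 → 148 → 133 → … (one orbit).
The orbit structure of x ↦ 135x mod 223: 3 orbits of sizes [111, 111, 1].
3 cycles on 223: each ℓ→(−1)^(ℓ−1), product (−1)^220 = +1.
Zolotarev: (135|223) = +1, matching the cycle-count sign.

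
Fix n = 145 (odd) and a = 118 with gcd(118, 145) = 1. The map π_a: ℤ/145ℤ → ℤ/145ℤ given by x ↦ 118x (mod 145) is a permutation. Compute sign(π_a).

Trace 142: π^k(142) = [142, 81, 133, 34, 97, 136, 98] for k=0..6.
π_118 has 7 disjoint cycles with lengths [28, 28, 28, 28, 28, 4, 1] on {0,…,144}.
n − c = 145 − 7 = 138; sign = (−1)^138 = +1.

+1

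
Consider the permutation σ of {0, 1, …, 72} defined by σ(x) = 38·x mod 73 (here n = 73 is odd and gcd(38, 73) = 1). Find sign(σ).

+1

Trace 6: π^k(6) = [6, 9, 50, 2, 3, 41, 25] for k=0..6.
Cycle lengths of π_38 on ℤ/73ℤ: [36, 36, 1]; 3 cycles in total.
With 3 cycles on 73 points, sign = (−1)^{73−3} = +1.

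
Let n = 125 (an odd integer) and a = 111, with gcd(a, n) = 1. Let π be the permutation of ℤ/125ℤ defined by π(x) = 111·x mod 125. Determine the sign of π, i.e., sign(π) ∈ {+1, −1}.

Trace 66: π^k(66) = [66, 76, 61, 21, 81, 116, 1] for k=0..6.
Decompose π into cycles: lengths [25, 25, 25, 25, 5, 5, 5, 5, 1, 1, 1, 1, 1] (13 cycles, including the fixed point 0).
13 cycles on 125: each ℓ→(−1)^(ℓ−1), product (−1)^112 = +1.
Check: (111/125) = +1 by Zolotarev.

+1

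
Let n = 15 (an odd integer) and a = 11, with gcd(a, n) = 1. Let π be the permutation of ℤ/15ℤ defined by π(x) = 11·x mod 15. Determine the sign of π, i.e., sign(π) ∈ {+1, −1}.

Orbit of 1 under x↦11x: [1, 11]… (length divides ord_15(11)).
Cycle type of π: 2×5 + 1×5; total 10 cycles.
n − c = 15 − 10 = 5; sign = (−1)^5 = -1.
(11|15)_J = -1 (Zolotarev's lemma cross-check).

-1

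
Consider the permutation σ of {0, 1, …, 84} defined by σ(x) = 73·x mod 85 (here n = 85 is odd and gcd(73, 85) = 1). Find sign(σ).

+1

Start at x=27: 27 → 16 → 63 → 9 → 62 → 21 → 3 → … (one orbit).
The orbit structure of x ↦ 73x mod 85: 7 orbits of sizes [16, 16, 16, 16, 16, 4, 1].
7 cycles on 85: each ℓ→(−1)^(ℓ−1), product (−1)^78 = +1.
Check: (73/85) = +1 by Zolotarev.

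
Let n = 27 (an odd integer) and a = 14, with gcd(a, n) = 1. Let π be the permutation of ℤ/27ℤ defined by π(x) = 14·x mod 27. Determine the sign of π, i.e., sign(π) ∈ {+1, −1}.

Trace 25: π^k(25) = [25, 26, 13, 20, 10, 5, 16] for k=0..6.
Cycle type of π: 18 + 6 + 2 + 1; total 4 cycles.
27 − 4 = 23 transpositions; sign(π) = (−1)^23 = -1.
The Jacobi symbol (14|27) = -1 (Zolotarev) agrees.

-1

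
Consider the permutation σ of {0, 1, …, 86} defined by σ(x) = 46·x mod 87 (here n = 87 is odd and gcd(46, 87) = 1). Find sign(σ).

-1

Orbit of 70 under x↦46x: [70, 1, 46, 28]… (length divides ord_87(46)).
π_46 has 24 disjoint cycles with lengths [4, 4, 4, 4, 4, 4, 4, 4, 4, 4, 4, 4, 4, 4, 4, 4, 4, 4, 4, 4, 4, 1, 1, 1] on {0,…,86}.
87 − 24 = 63 transpositions; sign(π) = (−1)^63 = -1.
The Jacobi symbol (46|87) = -1 (Zolotarev) agrees.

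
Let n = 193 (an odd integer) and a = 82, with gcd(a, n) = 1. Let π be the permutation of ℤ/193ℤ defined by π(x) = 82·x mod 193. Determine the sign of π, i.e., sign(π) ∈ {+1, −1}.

Trace 12: π^k(12) = [12, 19, 14, 183, 145, 117, 137] for k=0..6.
Cycle type of π: 192 + 1; total 2 cycles.
With 2 cycles on 193 points, sign = (−1)^{193−2} = -1.
Via Zolotarev, sign(π_{82}) = (82|193) = -1.

-1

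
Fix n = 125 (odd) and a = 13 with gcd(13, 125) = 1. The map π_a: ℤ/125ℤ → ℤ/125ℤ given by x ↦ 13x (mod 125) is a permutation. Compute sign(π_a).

-1

Orbit of 77 under x↦13x: [77, 1, 13, 44, 72, 61, 43]… (length divides ord_125(13)).
π_13 has 4 disjoint cycles with lengths [100, 20, 4, 1] on {0,…,124}.
Σ(ℓ_i−1) = 125−4 = 121; sign = (−1)^121 = -1.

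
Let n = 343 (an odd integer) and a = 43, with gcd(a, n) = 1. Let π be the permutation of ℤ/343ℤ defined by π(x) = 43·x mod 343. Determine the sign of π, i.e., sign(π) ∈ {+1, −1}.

Orbit of 309 under x↦43x: [309, 253, 246, 288, 36, 176, 22]… (length divides ord_343(43)).
Cycle type of π: 49×6 + 7×6 + 1×7; total 19 cycles.
sign(π) = (−1)^{n − #cycles} = (−1)^{343−19} = (−1)^324 = +1.
Check: (43/343) = +1 by Zolotarev.

+1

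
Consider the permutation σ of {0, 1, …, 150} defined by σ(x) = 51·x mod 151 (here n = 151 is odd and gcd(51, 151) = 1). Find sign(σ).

-1

Trace 3: π^k(3) = [3, 2, 102, 68, 146, 47, 132] for k=0..6.
Cycle lengths of π_51 on ℤ/151ℤ: [150, 1]; 2 cycles in total.
With 2 cycles on 151 points, sign = (−1)^{151−2} = -1.
Zolotarev: (51|151) = -1, matching the cycle-count sign.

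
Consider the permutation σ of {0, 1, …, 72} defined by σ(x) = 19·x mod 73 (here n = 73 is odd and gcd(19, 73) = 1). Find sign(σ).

Start at x=32: 32 → 24 → 18 → 50 → 1 → 19 → 69 → … (one orbit).
Cycle lengths of π_19 on ℤ/73ℤ: [36, 36, 1]; 3 cycles in total.
73 − 3 = 70 transpositions; sign(π) = (−1)^70 = +1.
Check: (19/73) = +1 by Zolotarev.

+1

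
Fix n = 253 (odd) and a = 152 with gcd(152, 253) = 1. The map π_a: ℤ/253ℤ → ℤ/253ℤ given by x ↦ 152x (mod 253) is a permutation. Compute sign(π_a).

-1

Start at x=75: 75 → 15 → 3 → 203 → 243 → 251 → 202 → … (one orbit).
The orbit structure of x ↦ 152x mod 253: 6 orbits of sizes [110, 110, 22, 5, 5, 1].
6 cycles on 253: each ℓ→(−1)^(ℓ−1), product (−1)^247 = -1.
The Jacobi symbol (152|253) = -1 (Zolotarev) agrees.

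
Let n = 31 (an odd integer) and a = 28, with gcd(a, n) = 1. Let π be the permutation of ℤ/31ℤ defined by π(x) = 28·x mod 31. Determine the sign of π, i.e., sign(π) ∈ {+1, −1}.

+1

Orbit of 19 under x↦28x: [19, 5, 16, 14, 20, 2, 25]… (length divides ord_31(28)).
π_28 has 3 disjoint cycles with lengths [15, 15, 1] on {0,…,30}.
3 cycles on 31: each ℓ→(−1)^(ℓ−1), product (−1)^28 = +1.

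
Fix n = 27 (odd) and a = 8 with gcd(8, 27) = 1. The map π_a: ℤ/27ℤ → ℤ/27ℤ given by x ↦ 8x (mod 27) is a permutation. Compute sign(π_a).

-1

Orbit of 10 under x↦8x: [10, 26, 19, 17, 1, 8]… (length divides ord_27(8)).
8 cycles of lengths [6, 6, 6, 2, 2, 2, 2, 1].
sign(π) = (−1)^{n − #cycles} = (−1)^{27−8} = (−1)^19 = -1.
Check: (8/27) = -1 by Zolotarev.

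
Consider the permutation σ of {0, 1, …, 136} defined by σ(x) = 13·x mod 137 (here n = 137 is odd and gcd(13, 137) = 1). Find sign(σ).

-1

Start at x=34: 34 → 31 → 129 → 33 → 18 → 97 → 28 → … (one orbit).
Cycle lengths of π_13 on ℤ/137ℤ: [136, 1]; 2 cycles in total.
2 cycles on 137: each ℓ→(−1)^(ℓ−1), product (−1)^135 = -1.
Via Zolotarev, sign(π_{13}) = (13|137) = -1.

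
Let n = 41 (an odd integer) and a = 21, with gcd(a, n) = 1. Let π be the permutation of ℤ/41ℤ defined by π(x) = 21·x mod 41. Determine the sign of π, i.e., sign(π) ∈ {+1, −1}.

+1

Trace 32: π^k(32) = [32, 16, 8, 4, 2, 1, 21] for k=0..6.
Cycle lengths of π_21 on ℤ/41ℤ: [20, 20, 1]; 3 cycles in total.
Σ(ℓ_i−1) = 41−3 = 38; sign = (−1)^38 = +1.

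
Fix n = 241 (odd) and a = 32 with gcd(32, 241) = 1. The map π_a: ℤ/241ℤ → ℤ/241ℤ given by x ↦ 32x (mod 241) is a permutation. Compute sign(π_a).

+1

Trace 15: π^k(15) = [15, 239, 177, 121, 16, 30, 237] for k=0..6.
Cycle lengths of π_32 on ℤ/241ℤ: [24, 24, 24, 24, 24, 24, 24, 24, 24, 24, 1]; 11 cycles in total.
n − c = 241 − 11 = 230; sign = (−1)^230 = +1.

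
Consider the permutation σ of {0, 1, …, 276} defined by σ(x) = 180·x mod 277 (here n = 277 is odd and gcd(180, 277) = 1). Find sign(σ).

-1

Trace 126: π^k(126) = [126, 243, 251, 29, 234, 16, 110] for k=0..6.
The orbit structure of x ↦ 180x mod 277: 2 orbits of sizes [276, 1].
sign(π) = (−1)^{n − #cycles} = (−1)^{277−2} = (−1)^275 = -1.
(180|277)_J = -1 (Zolotarev's lemma cross-check).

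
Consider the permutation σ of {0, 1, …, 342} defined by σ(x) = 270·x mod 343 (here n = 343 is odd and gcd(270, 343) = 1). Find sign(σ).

+1

Orbit of 177 under x↦270x: [177, 113, 326, 212, 302, 249, 2]… (length divides ord_343(270)).
Cycle lengths of π_270 on ℤ/343ℤ: [147, 147, 21, 21, 3, 3, 1]; 7 cycles in total.
343 − 7 = 336 transpositions; sign(π) = (−1)^336 = +1.
(270|343)_J = +1 (Zolotarev's lemma cross-check).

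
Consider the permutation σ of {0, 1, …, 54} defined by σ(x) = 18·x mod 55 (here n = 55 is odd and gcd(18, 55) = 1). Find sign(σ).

Trace 17: π^k(17) = [17, 31, 8, 34, 7, 16, 13] for k=0..6.
The orbit structure of x ↦ 18x mod 55: 5 orbits of sizes [20, 20, 10, 4, 1].
5 cycles on 55: each ℓ→(−1)^(ℓ−1), product (−1)^50 = +1.

+1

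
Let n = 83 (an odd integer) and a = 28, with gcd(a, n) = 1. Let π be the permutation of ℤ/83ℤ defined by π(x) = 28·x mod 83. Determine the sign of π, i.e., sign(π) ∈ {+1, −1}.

Orbit of 81 under x↦28x: [81, 27, 9, 3, 1, 28, 37]… (length divides ord_83(28)).
Cycle lengths of π_28 on ℤ/83ℤ: [41, 41, 1]; 3 cycles in total.
With 3 cycles on 83 points, sign = (−1)^{83−3} = +1.

+1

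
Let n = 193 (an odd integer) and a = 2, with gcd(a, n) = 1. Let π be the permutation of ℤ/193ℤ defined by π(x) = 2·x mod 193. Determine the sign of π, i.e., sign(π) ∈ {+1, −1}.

+1

Trace 110: π^k(110) = [110, 27, 54, 108, 23, 46, 92] for k=0..6.
Decompose π into cycles: lengths [96, 96, 1] (3 cycles, including the fixed point 0).
3 cycles on 193: each ℓ→(−1)^(ℓ−1), product (−1)^190 = +1.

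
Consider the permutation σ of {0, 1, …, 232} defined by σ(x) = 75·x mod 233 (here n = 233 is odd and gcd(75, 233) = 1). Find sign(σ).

Orbit of 22 under x↦75x: [22, 19, 27, 161, 192, 187, 45]… (length divides ord_233(75)).
Decompose π into cycles: lengths [232, 1] (2 cycles, including the fixed point 0).
n − c = 233 − 2 = 231; sign = (−1)^231 = -1.
(75|233)_J = -1 (Zolotarev's lemma cross-check).

-1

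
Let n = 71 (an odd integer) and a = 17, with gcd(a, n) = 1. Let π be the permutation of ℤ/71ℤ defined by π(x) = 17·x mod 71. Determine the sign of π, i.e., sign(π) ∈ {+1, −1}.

-1

Orbit of 25 under x↦17x: [25, 70, 54, 66, 57, 46, 1]… (length divides ord_71(17)).
8 cycles of lengths [10, 10, 10, 10, 10, 10, 10, 1].
71 − 8 = 63 transpositions; sign(π) = (−1)^63 = -1.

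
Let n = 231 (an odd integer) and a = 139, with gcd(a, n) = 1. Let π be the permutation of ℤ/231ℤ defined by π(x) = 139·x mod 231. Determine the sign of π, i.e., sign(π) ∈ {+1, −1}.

Trace 148: π^k(148) = [148, 13, 190, 76, 169, 160, 64] for k=0..6.
Cycle type of π: 10×21 + 2×9 + 1×3; total 33 cycles.
Σ(ℓ_i−1) = 231−33 = 198; sign = (−1)^198 = +1.
The Jacobi symbol (139|231) = +1 (Zolotarev) agrees.

+1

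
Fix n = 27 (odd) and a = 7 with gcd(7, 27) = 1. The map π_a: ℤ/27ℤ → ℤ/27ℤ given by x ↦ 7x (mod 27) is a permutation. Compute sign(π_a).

Start at x=22: 22 → 19 → 25 → 13 → 10 → 16 → 4 → … (one orbit).
Cycle lengths of π_7 on ℤ/27ℤ: [9, 9, 3, 3, 1, 1, 1]; 7 cycles in total.
7 cycles on 27: each ℓ→(−1)^(ℓ−1), product (−1)^20 = +1.

+1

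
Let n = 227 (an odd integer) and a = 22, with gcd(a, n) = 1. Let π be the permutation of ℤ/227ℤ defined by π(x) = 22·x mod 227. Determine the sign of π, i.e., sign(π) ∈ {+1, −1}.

Trace 134: π^k(134) = [134, 224, 161, 137, 63, 24, 74] for k=0..6.
2 cycles of lengths [226, 1].
n − c = 227 − 2 = 225; sign = (−1)^225 = -1.

-1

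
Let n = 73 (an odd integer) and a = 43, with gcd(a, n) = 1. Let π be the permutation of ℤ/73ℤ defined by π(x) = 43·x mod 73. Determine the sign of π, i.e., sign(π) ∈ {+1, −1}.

-1

Trace 3: π^k(3) = [3, 56, 72, 30, 49, 63, 8] for k=0..6.
Cycle lengths of π_43 on ℤ/73ℤ: [24, 24, 24, 1]; 4 cycles in total.
73 − 4 = 69 transpositions; sign(π) = (−1)^69 = -1.
Check: (43/73) = -1 by Zolotarev.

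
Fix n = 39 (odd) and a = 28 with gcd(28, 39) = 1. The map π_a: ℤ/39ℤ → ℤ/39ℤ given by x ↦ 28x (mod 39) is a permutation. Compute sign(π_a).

Start at x=19: 19 → 25 → 37 → 22 → 31 → 10 → 7 → … (one orbit).
π_28 has 6 disjoint cycles with lengths [12, 12, 12, 1, 1, 1] on {0,…,38}.
6 cycles on 39: each ℓ→(−1)^(ℓ−1), product (−1)^33 = -1.
(28|39)_J = -1 (Zolotarev's lemma cross-check).

-1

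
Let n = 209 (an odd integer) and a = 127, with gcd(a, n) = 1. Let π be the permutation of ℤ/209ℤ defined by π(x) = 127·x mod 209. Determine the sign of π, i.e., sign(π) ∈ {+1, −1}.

+1

Trace 2: π^k(2) = [2, 45, 72, 157, 84, 9, 98] for k=0..6.
The orbit structure of x ↦ 127x mod 209: 5 orbits of sizes [90, 90, 18, 10, 1].
n − c = 209 − 5 = 204; sign = (−1)^204 = +1.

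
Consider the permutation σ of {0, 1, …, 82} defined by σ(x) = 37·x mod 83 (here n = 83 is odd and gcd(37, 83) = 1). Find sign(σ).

Start at x=16: 16 → 11 → 75 → 36 → 4 → 65 → 81 → … (one orbit).
Decompose π into cycles: lengths [41, 41, 1] (3 cycles, including the fixed point 0).
Σ(ℓ_i−1) = 83−3 = 80; sign = (−1)^80 = +1.
(37|83)_J = +1 (Zolotarev's lemma cross-check).

+1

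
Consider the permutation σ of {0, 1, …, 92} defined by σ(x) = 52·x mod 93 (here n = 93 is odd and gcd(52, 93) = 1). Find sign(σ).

Start at x=34: 34 → 1 → 52 → 7 → 85 → 49 → 37 → … (one orbit).
The orbit structure of x ↦ 52x mod 93: 6 orbits of sizes [30, 30, 30, 1, 1, 1].
93 − 6 = 87 transpositions; sign(π) = (−1)^87 = -1.

-1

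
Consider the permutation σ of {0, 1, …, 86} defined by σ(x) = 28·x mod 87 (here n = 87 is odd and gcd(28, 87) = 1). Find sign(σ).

Orbit of 28 under x↦28x: [28, 1]… (length divides ord_87(28)).
Cycle lengths of π_28 on ℤ/87ℤ: [2, 2, 2, 2, 2, 2, 2, 2, 2, 2, 2, 2, 2, 2, 2, 2, 2, 2, 2, 2, 2, 2, 2, 2, 2, 2, 2, 2, 2, 2, 2, 2, 2, 2, 2, 2, 2, 2, 2, 2, 2, 2, 1, 1, 1]; 45 cycles in total.
45 cycles on 87: each ℓ→(−1)^(ℓ−1), product (−1)^42 = +1.
Via Zolotarev, sign(π_{28}) = (28|87) = +1.

+1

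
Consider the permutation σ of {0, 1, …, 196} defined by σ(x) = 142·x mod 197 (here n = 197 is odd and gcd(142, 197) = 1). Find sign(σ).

Orbit of 76 under x↦142x: [76, 154, 1, 142, 70, 90, 172]… (length divides ord_197(142)).
The orbit structure of x ↦ 142x mod 197: 5 orbits of sizes [49, 49, 49, 49, 1].
5 cycles on 197: each ℓ→(−1)^(ℓ−1), product (−1)^192 = +1.
The Jacobi symbol (142|197) = +1 (Zolotarev) agrees.

+1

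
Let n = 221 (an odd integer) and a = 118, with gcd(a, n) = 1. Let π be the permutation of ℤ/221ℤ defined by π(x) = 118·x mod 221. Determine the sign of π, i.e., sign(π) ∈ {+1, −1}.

+1

Start at x=118: 118 → 1 → 118 (one orbit).
Cycle lengths of π_118 on ℤ/221ℤ: [2, 2, 2, 2, 2, 2, 2, 2, 2, 2, 2, 2, 2, 2, 2, 2, 2, 2, 2, 2, 2, 2, 2, 2, 2, 2, 2, 2, 2, 2, 2, 2, 2, 2, 2, 2, 2, 2, 2, 2, 2, 2, 2, 2, 2, 2, 2, 2, 2, 2, 2, 2, 2, 2, 2, 2, 2, 2, 2, 2, 2, 2, 2, 2, 2, 2, 2, 2, 2, 2, 2, 2, 2, 2, 2, 2, 2, 2, 2, 2, 2, 2, 2, 2, 2, 2, 2, 2, 2, 2, 2, 2, 2, 2, 2, 2, 2, 2, 2, 2, 2, 2, 2, 2, 1, 1, 1, 1, 1, 1, 1, 1, 1, 1, 1, 1, 1]; 117 cycles in total.
117 cycles on 221: each ℓ→(−1)^(ℓ−1), product (−1)^104 = +1.
Via Zolotarev, sign(π_{118}) = (118|221) = +1.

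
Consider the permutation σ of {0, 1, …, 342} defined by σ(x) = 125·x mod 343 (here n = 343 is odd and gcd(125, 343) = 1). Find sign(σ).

Trace 274: π^k(274) = [274, 293, 267, 104, 309, 209, 57] for k=0..6.
π_125 has 10 disjoint cycles with lengths [98, 98, 98, 14, 14, 14, 2, 2, 2, 1] on {0,…,342}.
With 10 cycles on 343 points, sign = (−1)^{343−10} = -1.
The Jacobi symbol (125|343) = -1 (Zolotarev) agrees.

-1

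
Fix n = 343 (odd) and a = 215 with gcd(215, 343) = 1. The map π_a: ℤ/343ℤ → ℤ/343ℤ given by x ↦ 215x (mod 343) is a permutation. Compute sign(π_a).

-1

Orbit of 67 under x↦215x: [67, 342, 128, 80, 50, 117, 116]… (length divides ord_343(215)).
Decompose π into cycles: lengths [42, 42, 42, 42, 42, 42, 42, 6, 6, 6, 6, 6, 6, 6, 6, 1] (16 cycles, including the fixed point 0).
sign(π) = (−1)^{n − #cycles} = (−1)^{343−16} = (−1)^327 = -1.
Zolotarev: (215|343) = -1, matching the cycle-count sign.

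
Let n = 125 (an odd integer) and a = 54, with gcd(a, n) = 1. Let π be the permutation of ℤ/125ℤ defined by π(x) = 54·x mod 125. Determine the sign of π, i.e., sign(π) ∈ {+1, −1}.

+1

Orbit of 61 under x↦54x: [61, 44, 1, 54, 41, 89, 56]… (length divides ord_125(54)).
7 cycles of lengths [50, 50, 10, 10, 2, 2, 1].
125 − 7 = 118 transpositions; sign(π) = (−1)^118 = +1.
The Jacobi symbol (54|125) = +1 (Zolotarev) agrees.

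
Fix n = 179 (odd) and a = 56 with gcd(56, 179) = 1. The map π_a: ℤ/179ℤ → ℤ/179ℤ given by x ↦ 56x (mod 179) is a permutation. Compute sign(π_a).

+1

Trace 161: π^k(161) = [161, 66, 116, 52, 48, 3, 168] for k=0..6.
3 cycles of lengths [89, 89, 1].
179 − 3 = 176 transpositions; sign(π) = (−1)^176 = +1.
Check: (56/179) = +1 by Zolotarev.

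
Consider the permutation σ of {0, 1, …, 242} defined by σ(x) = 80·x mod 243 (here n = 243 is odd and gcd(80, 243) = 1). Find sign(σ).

Trace 82: π^k(82) = [82, 242, 163, 161, 1, 80] for k=0..5.
Cycle type of π: 6×27 + 2×40 + 1; total 68 cycles.
Σ(ℓ_i−1) = 243−68 = 175; sign = (−1)^175 = -1.

-1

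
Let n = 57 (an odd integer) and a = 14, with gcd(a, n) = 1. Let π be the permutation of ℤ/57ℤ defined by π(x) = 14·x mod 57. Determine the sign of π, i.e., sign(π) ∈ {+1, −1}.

Trace 25: π^k(25) = [25, 8, 55, 29, 7, 41, 4] for k=0..6.
Cycle type of π: 18×3 + 2 + 1; total 5 cycles.
57 − 5 = 52 transpositions; sign(π) = (−1)^52 = +1.

+1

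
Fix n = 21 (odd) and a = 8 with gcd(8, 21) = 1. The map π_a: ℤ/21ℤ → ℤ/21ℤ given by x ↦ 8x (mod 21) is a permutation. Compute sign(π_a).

-1

Orbit of 1 under x↦8x: [1, 8]… (length divides ord_21(8)).
π_8 has 14 disjoint cycles with lengths [2, 2, 2, 2, 2, 2, 2, 1, 1, 1, 1, 1, 1, 1] on {0,…,20}.
14 cycles on 21: each ℓ→(−1)^(ℓ−1), product (−1)^7 = -1.
Via Zolotarev, sign(π_{8}) = (8|21) = -1.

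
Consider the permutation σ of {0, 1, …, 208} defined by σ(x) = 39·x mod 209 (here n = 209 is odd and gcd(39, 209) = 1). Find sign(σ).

-1

Start at x=1: 1 → 39 → 58 → 172 → 20 → 153 → 115 → … (one orbit).
π_39 has 38 disjoint cycles with lengths [10, 10, 10, 10, 10, 10, 10, 10, 10, 10, 10, 10, 10, 10, 10, 10, 10, 10, 10, 1, 1, 1, 1, 1, 1, 1, 1, 1, 1, 1, 1, 1, 1, 1, 1, 1, 1, 1] on {0,…,208}.
209 − 38 = 171 transpositions; sign(π) = (−1)^171 = -1.
Check: (39/209) = -1 by Zolotarev.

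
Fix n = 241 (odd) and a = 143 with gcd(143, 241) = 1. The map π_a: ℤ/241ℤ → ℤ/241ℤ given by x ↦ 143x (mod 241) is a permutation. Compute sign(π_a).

+1

Trace 143: π^k(143) = [143, 205, 154, 91, 240, 98, 36] for k=0..6.
The orbit structure of x ↦ 143x mod 241: 25 orbits of sizes [10, 10, 10, 10, 10, 10, 10, 10, 10, 10, 10, 10, 10, 10, 10, 10, 10, 10, 10, 10, 10, 10, 10, 10, 1].
241 − 25 = 216 transpositions; sign(π) = (−1)^216 = +1.
Via Zolotarev, sign(π_{143}) = (143|241) = +1.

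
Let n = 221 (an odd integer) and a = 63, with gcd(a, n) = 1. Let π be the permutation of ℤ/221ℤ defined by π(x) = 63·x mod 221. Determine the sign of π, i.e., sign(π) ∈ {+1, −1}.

+1

Orbit of 152 under x↦63x: [152, 73, 179, 6, 157, 167, 134]… (length divides ord_221(63)).
π_63 has 7 disjoint cycles with lengths [48, 48, 48, 48, 16, 12, 1] on {0,…,220}.
Σ(ℓ_i−1) = 221−7 = 214; sign = (−1)^214 = +1.
The Jacobi symbol (63|221) = +1 (Zolotarev) agrees.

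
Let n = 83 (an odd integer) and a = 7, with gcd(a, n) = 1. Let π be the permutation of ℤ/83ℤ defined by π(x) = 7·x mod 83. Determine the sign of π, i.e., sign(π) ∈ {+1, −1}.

Start at x=1: 1 → 7 → 49 → 11 → 77 → 41 → 38 → … (one orbit).
The orbit structure of x ↦ 7x mod 83: 3 orbits of sizes [41, 41, 1].
With 3 cycles on 83 points, sign = (−1)^{83−3} = +1.
The Jacobi symbol (7|83) = +1 (Zolotarev) agrees.

+1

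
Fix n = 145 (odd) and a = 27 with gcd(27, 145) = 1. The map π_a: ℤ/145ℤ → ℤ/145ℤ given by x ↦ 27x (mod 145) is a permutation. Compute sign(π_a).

+1

Trace 48: π^k(48) = [48, 136, 47, 109, 43, 1, 27] for k=0..6.
Cycle lengths of π_27 on ℤ/145ℤ: [28, 28, 28, 28, 28, 4, 1]; 7 cycles in total.
n − c = 145 − 7 = 138; sign = (−1)^138 = +1.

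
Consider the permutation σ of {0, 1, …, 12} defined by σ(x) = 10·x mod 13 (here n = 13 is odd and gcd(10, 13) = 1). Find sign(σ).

+1

Orbit of 12 under x↦10x: [12, 3, 4, 1, 10, 9]… (length divides ord_13(10)).
Cycle lengths of π_10 on ℤ/13ℤ: [6, 6, 1]; 3 cycles in total.
With 3 cycles on 13 points, sign = (−1)^{13−3} = +1.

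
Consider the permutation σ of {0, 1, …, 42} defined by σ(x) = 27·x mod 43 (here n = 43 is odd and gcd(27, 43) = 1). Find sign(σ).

-1

Start at x=2: 2 → 11 → 39 → 21 → 8 → 1 → 27 → … (one orbit).
4 cycles of lengths [14, 14, 14, 1].
43 − 4 = 39 transpositions; sign(π) = (−1)^39 = -1.
(27|43)_J = -1 (Zolotarev's lemma cross-check).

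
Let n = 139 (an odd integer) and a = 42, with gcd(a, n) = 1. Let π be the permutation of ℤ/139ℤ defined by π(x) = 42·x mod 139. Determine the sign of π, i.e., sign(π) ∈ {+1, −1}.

+1

Start at x=42: 42 → 96 → 1 → 42 (one orbit).
47 cycles of lengths [3, 3, 3, 3, 3, 3, 3, 3, 3, 3, 3, 3, 3, 3, 3, 3, 3, 3, 3, 3, 3, 3, 3, 3, 3, 3, 3, 3, 3, 3, 3, 3, 3, 3, 3, 3, 3, 3, 3, 3, 3, 3, 3, 3, 3, 3, 1].
47 cycles on 139: each ℓ→(−1)^(ℓ−1), product (−1)^92 = +1.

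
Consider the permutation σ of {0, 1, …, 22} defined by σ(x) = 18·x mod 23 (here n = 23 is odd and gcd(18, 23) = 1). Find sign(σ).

Orbit of 1 under x↦18x: [1, 18, 2, 13, 4, 3, 8]… (length divides ord_23(18)).
The orbit structure of x ↦ 18x mod 23: 3 orbits of sizes [11, 11, 1].
23 − 3 = 20 transpositions; sign(π) = (−1)^20 = +1.
The Jacobi symbol (18|23) = +1 (Zolotarev) agrees.

+1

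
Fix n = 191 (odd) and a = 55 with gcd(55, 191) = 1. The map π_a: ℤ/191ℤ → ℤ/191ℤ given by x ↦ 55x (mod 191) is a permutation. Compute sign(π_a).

-1

Start at x=25: 25 → 38 → 180 → 159 → 150 → 37 → 125 → … (one orbit).
6 cycles of lengths [38, 38, 38, 38, 38, 1].
With 6 cycles on 191 points, sign = (−1)^{191−6} = -1.
Via Zolotarev, sign(π_{55}) = (55|191) = -1.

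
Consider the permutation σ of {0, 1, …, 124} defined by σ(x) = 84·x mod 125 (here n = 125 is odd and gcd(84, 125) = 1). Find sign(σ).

Trace 59: π^k(59) = [59, 81, 54, 36, 24, 16, 94] for k=0..6.
Decompose π into cycles: lengths [50, 50, 10, 10, 2, 2, 1] (7 cycles, including the fixed point 0).
Σ(ℓ_i−1) = 125−7 = 118; sign = (−1)^118 = +1.
(84|125)_J = +1 (Zolotarev's lemma cross-check).

+1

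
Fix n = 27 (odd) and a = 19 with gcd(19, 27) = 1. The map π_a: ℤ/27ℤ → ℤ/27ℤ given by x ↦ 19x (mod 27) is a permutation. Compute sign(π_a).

Trace 19: π^k(19) = [19, 10, 1] for k=0..2.
The orbit structure of x ↦ 19x mod 27: 15 orbits of sizes [3, 3, 3, 3, 3, 3, 1, 1, 1, 1, 1, 1, 1, 1, 1].
With 15 cycles on 27 points, sign = (−1)^{27−15} = +1.

+1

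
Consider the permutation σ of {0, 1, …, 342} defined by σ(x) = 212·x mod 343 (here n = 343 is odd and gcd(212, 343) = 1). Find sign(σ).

+1

Orbit of 151 under x↦212x: [151, 113, 289, 214, 92, 296, 326]… (length divides ord_343(212)).
Cycle type of π: 147×2 + 21×2 + 3×2 + 1; total 7 cycles.
n − c = 343 − 7 = 336; sign = (−1)^336 = +1.
(212|343)_J = +1 (Zolotarev's lemma cross-check).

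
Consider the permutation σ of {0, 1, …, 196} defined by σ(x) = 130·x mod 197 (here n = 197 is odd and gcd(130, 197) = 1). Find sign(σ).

Trace 95: π^k(95) = [95, 136, 147, 1, 130, 155, 56] for k=0..6.
π_130 has 2 disjoint cycles with lengths [196, 1] on {0,…,196}.
n − c = 197 − 2 = 195; sign = (−1)^195 = -1.
Via Zolotarev, sign(π_{130}) = (130|197) = -1.

-1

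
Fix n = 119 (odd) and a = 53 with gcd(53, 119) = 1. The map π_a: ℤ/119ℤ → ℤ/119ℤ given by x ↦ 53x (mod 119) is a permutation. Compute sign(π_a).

Start at x=16: 16 → 15 → 81 → 9 → 1 → 53 → 72 → … (one orbit).
π_53 has 9 disjoint cycles with lengths [24, 24, 24, 24, 8, 8, 3, 3, 1] on {0,…,118}.
119 − 9 = 110 transpositions; sign(π) = (−1)^110 = +1.
Via Zolotarev, sign(π_{53}) = (53|119) = +1.

+1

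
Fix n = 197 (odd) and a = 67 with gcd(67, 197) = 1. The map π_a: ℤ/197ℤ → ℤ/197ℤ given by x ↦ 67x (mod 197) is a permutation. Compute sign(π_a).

-1

Orbit of 11 under x↦67x: [11, 146, 129, 172, 98, 65, 21]… (length divides ord_197(67)).
π_67 has 2 disjoint cycles with lengths [196, 1] on {0,…,196}.
Σ(ℓ_i−1) = 197−2 = 195; sign = (−1)^195 = -1.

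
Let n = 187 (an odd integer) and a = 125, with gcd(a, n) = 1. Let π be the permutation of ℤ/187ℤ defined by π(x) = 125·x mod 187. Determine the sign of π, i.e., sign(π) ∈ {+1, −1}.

-1

Start at x=133: 133 → 169 → 181 → 185 → 124 → 166 → 180 → … (one orbit).
6 cycles of lengths [80, 80, 16, 5, 5, 1].
n − c = 187 − 6 = 181; sign = (−1)^181 = -1.
Zolotarev: (125|187) = -1, matching the cycle-count sign.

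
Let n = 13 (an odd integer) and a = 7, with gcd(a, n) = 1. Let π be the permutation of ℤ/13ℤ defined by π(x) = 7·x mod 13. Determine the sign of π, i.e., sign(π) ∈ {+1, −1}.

Trace 1: π^k(1) = [1, 7, 10, 5, 9, 11, 12] for k=0..6.
Cycle type of π: 12 + 1; total 2 cycles.
2 cycles on 13: each ℓ→(−1)^(ℓ−1), product (−1)^11 = -1.
Via Zolotarev, sign(π_{7}) = (7|13) = -1.

-1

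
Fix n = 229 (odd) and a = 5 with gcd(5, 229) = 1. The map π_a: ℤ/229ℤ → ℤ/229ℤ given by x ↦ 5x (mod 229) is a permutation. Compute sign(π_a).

Orbit of 185 under x↦5x: [185, 9, 45, 225, 209, 129, 187]… (length divides ord_229(5)).
Decompose π into cycles: lengths [114, 114, 1] (3 cycles, including the fixed point 0).
229 − 3 = 226 transpositions; sign(π) = (−1)^226 = +1.

+1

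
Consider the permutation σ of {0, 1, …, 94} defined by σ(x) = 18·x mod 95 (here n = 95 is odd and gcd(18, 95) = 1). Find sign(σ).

+1

Trace 37: π^k(37) = [37, 1, 18, 39] for k=0..3.
π_18 has 29 disjoint cycles with lengths [4, 4, 4, 4, 4, 4, 4, 4, 4, 4, 4, 4, 4, 4, 4, 4, 4, 4, 4, 2, 2, 2, 2, 2, 2, 2, 2, 2, 1] on {0,…,94}.
With 29 cycles on 95 points, sign = (−1)^{95−29} = +1.
Zolotarev: (18|95) = +1, matching the cycle-count sign.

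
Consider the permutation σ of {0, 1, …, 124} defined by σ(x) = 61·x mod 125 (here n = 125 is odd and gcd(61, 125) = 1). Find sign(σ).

+1

Start at x=41: 41 → 1 → 61 → 96 → 106 → 91 → 51 → … (one orbit).
π_61 has 13 disjoint cycles with lengths [25, 25, 25, 25, 5, 5, 5, 5, 1, 1, 1, 1, 1] on {0,…,124}.
With 13 cycles on 125 points, sign = (−1)^{125−13} = +1.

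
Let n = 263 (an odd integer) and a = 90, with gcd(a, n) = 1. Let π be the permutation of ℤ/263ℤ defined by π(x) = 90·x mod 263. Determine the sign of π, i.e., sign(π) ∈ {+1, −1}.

Start at x=153: 153 → 94 → 44 → 15 → 35 → 257 → 249 → … (one orbit).
Cycle type of π: 262 + 1; total 2 cycles.
With 2 cycles on 263 points, sign = (−1)^{263−2} = -1.
(90|263)_J = -1 (Zolotarev's lemma cross-check).

-1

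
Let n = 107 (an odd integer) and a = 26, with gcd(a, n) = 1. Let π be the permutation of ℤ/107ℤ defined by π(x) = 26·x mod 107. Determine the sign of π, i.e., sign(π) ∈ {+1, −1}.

Start at x=13: 13 → 17 → 14 → 43 → 48 → 71 → 27 → … (one orbit).
Decompose π into cycles: lengths [106, 1] (2 cycles, including the fixed point 0).
2 cycles on 107: each ℓ→(−1)^(ℓ−1), product (−1)^105 = -1.
Zolotarev: (26|107) = -1, matching the cycle-count sign.

-1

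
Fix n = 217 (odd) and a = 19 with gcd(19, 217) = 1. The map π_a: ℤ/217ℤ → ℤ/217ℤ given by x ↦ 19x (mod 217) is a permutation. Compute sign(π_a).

-1

Start at x=8: 8 → 152 → 67 → 188 → 100 → 164 → 78 → … (one orbit).
Cycle type of π: 30×6 + 15×2 + 6 + 1; total 10 cycles.
Σ(ℓ_i−1) = 217−10 = 207; sign = (−1)^207 = -1.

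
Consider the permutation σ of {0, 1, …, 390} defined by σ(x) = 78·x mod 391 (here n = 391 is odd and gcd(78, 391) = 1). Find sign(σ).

-1

Start at x=100: 100 → 371 → 4 → 312 → 94 → 294 → 254 → … (one orbit).
Cycle type of π: 176×2 + 16 + 11×2 + 1; total 6 cycles.
Σ(ℓ_i−1) = 391−6 = 385; sign = (−1)^385 = -1.
Via Zolotarev, sign(π_{78}) = (78|391) = -1.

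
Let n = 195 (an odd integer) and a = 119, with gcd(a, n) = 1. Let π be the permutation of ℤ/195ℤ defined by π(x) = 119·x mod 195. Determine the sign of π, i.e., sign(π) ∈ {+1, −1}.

+1

Start at x=119: 119 → 121 → 164 → 16 → 149 → 181 → 89 → … (one orbit).
Cycle type of π: 12×15 + 2×7 + 1; total 23 cycles.
195 − 23 = 172 transpositions; sign(π) = (−1)^172 = +1.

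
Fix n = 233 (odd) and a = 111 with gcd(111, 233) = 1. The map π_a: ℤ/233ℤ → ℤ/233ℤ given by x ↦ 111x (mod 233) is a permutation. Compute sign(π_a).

-1

Start at x=224: 224 → 166 → 19 → 12 → 167 → 130 → 217 → … (one orbit).
2 cycles of lengths [232, 1].
sign(π) = (−1)^{n − #cycles} = (−1)^{233−2} = (−1)^231 = -1.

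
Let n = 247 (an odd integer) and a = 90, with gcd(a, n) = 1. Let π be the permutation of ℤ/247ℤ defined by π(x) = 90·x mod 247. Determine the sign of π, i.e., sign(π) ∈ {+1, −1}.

Orbit of 90 under x↦90x: [90, 196, 103, 131, 181, 235, 155]… (length divides ord_247(90)).
Cycle lengths of π_90 on ℤ/247ℤ: [18, 18, 18, 18, 18, 18, 18, 18, 18, 18, 18, 18, 18, 2, 2, 2, 2, 2, 2, 1]; 20 cycles in total.
Σ(ℓ_i−1) = 247−20 = 227; sign = (−1)^227 = -1.

-1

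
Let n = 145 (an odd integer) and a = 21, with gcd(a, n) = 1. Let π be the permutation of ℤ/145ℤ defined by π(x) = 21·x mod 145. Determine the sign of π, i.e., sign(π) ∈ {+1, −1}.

-1

Orbit of 56 under x↦21x: [56, 16, 46, 96, 131, 141, 61]… (length divides ord_145(21)).
π_21 has 10 disjoint cycles with lengths [28, 28, 28, 28, 28, 1, 1, 1, 1, 1] on {0,…,144}.
With 10 cycles on 145 points, sign = (−1)^{145−10} = -1.
Check: (21/145) = -1 by Zolotarev.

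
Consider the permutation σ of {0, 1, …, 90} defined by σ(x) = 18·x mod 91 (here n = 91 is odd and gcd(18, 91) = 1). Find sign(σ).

Trace 1: π^k(1) = [1, 18, 51, 8, 53, 44, 64] for k=0..6.
Cycle lengths of π_18 on ℤ/91ℤ: [12, 12, 12, 12, 12, 12, 4, 4, 4, 3, 3, 1]; 12 cycles in total.
Σ(ℓ_i−1) = 91−12 = 79; sign = (−1)^79 = -1.
Via Zolotarev, sign(π_{18}) = (18|91) = -1.

-1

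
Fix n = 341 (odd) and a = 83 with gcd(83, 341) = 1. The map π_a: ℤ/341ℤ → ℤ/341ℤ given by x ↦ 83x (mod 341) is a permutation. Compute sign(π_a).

+1

Trace 190: π^k(190) = [190, 84, 152, 340, 258, 272, 70] for k=0..6.
Cycle lengths of π_83 on ℤ/341ℤ: [30, 30, 30, 30, 30, 30, 30, 30, 30, 30, 30, 10, 1]; 13 cycles in total.
341 − 13 = 328 transpositions; sign(π) = (−1)^328 = +1.
Via Zolotarev, sign(π_{83}) = (83|341) = +1.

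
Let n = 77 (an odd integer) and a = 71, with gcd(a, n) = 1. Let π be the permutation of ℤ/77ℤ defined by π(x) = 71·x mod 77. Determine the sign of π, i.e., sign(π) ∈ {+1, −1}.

Start at x=71: 71 → 36 → 15 → 64 → 1 → 71 (one orbit).
21 cycles of lengths [5, 5, 5, 5, 5, 5, 5, 5, 5, 5, 5, 5, 5, 5, 1, 1, 1, 1, 1, 1, 1].
Σ(ℓ_i−1) = 77−21 = 56; sign = (−1)^56 = +1.
(71|77)_J = +1 (Zolotarev's lemma cross-check).

+1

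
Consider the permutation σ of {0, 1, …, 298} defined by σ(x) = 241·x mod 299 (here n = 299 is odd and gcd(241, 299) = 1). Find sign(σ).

Orbit of 214 under x↦241x: [214, 146, 203, 186, 275, 196, 293]… (length divides ord_299(241)).
Cycle lengths of π_241 on ℤ/299ℤ: [132, 132, 22, 12, 1]; 5 cycles in total.
299 − 5 = 294 transpositions; sign(π) = (−1)^294 = +1.

+1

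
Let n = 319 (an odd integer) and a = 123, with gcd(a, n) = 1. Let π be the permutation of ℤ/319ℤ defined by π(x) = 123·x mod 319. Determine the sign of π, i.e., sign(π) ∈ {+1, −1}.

Start at x=65: 65 → 20 → 227 → 168 → 248 → 199 → 233 → … (one orbit).
Decompose π into cycles: lengths [70, 70, 70, 70, 10, 7, 7, 7, 7, 1] (10 cycles, including the fixed point 0).
Σ(ℓ_i−1) = 319−10 = 309; sign = (−1)^309 = -1.
(123|319)_J = -1 (Zolotarev's lemma cross-check).

-1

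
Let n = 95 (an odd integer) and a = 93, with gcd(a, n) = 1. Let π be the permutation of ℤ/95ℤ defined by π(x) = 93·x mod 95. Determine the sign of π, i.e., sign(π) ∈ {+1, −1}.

Orbit of 23 under x↦93x: [23, 49, 92, 6, 83, 24, 47]… (length divides ord_95(93)).
Decompose π into cycles: lengths [36, 36, 9, 9, 4, 1] (6 cycles, including the fixed point 0).
sign(π) = (−1)^{n − #cycles} = (−1)^{95−6} = (−1)^89 = -1.

-1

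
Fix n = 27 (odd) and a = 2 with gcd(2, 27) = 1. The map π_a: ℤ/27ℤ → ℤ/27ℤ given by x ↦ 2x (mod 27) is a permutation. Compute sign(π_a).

-1

Start at x=1: 1 → 2 → 4 → 8 → 16 → 5 → 10 → … (one orbit).
π_2 has 4 disjoint cycles with lengths [18, 6, 2, 1] on {0,…,26}.
4 cycles on 27: each ℓ→(−1)^(ℓ−1), product (−1)^23 = -1.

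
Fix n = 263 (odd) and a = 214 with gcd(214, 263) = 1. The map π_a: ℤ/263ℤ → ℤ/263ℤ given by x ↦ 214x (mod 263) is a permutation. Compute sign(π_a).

-1

Orbit of 213 under x↦214x: [213, 83, 141, 192, 60, 216, 199]… (length divides ord_263(214)).
Cycle lengths of π_214 on ℤ/263ℤ: [262, 1]; 2 cycles in total.
sign(π) = (−1)^{n − #cycles} = (−1)^{263−2} = (−1)^261 = -1.
Via Zolotarev, sign(π_{214}) = (214|263) = -1.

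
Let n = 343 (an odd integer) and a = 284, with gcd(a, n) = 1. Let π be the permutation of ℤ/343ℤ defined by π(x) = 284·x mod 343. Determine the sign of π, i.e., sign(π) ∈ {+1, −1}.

Start at x=151: 151 → 9 → 155 → 116 → 16 → 85 → 130 → … (one orbit).
The orbit structure of x ↦ 284x mod 343: 7 orbits of sizes [147, 147, 21, 21, 3, 3, 1].
7 cycles on 343: each ℓ→(−1)^(ℓ−1), product (−1)^336 = +1.

+1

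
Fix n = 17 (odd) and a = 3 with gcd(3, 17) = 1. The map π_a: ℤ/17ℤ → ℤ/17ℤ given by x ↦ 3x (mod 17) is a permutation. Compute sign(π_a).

Trace 13: π^k(13) = [13, 5, 15, 11, 16, 14, 8] for k=0..6.
Decompose π into cycles: lengths [16, 1] (2 cycles, including the fixed point 0).
Σ(ℓ_i−1) = 17−2 = 15; sign = (−1)^15 = -1.
The Jacobi symbol (3|17) = -1 (Zolotarev) agrees.

-1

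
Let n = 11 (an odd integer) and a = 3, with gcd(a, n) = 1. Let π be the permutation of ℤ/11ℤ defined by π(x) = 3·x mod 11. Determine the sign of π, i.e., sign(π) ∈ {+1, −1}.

Start at x=9: 9 → 5 → 4 → 1 → 3 → 9 (one orbit).
π_3 has 3 disjoint cycles with lengths [5, 5, 1] on {0,…,10}.
With 3 cycles on 11 points, sign = (−1)^{11−3} = +1.
The Jacobi symbol (3|11) = +1 (Zolotarev) agrees.

+1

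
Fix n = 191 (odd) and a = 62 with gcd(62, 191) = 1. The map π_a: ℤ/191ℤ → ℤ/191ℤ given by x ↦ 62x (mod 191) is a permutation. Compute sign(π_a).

-1

Trace 70: π^k(70) = [70, 138, 152, 65, 19, 32, 74] for k=0..6.
π_62 has 2 disjoint cycles with lengths [190, 1] on {0,…,190}.
2 cycles on 191: each ℓ→(−1)^(ℓ−1), product (−1)^189 = -1.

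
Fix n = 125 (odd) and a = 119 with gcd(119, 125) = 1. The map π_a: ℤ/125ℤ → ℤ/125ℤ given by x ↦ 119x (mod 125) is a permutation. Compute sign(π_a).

+1

Trace 6: π^k(6) = [6, 89, 91, 79, 26, 94, 61] for k=0..6.
π_119 has 7 disjoint cycles with lengths [50, 50, 10, 10, 2, 2, 1] on {0,…,124}.
Σ(ℓ_i−1) = 125−7 = 118; sign = (−1)^118 = +1.
Check: (119/125) = +1 by Zolotarev.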